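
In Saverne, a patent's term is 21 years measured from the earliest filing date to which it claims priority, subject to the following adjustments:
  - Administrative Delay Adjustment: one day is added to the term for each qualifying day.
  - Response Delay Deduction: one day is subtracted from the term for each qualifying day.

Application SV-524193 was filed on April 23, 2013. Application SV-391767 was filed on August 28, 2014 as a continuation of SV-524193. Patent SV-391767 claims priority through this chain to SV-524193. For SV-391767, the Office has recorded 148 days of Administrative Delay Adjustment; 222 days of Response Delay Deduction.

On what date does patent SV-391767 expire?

2034-02-08

Earliest priority filing: 23 April 2013.
Base term: 23 April 2013 + 21 years → 23 April 2034.
Administrative Delay Adjustment: +148 days → 18 September 2034.
Response Delay Deduction: −222 days → 8 February 2034.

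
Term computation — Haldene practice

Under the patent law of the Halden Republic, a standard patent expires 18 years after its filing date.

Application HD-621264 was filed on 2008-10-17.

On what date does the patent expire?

2026-10-17

Filing date + 18 years → 17 October 2026.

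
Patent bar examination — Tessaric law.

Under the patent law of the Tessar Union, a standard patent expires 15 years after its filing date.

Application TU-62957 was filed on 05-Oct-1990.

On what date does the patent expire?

2005-10-05

Filing date + 15 years → 5 October 2005.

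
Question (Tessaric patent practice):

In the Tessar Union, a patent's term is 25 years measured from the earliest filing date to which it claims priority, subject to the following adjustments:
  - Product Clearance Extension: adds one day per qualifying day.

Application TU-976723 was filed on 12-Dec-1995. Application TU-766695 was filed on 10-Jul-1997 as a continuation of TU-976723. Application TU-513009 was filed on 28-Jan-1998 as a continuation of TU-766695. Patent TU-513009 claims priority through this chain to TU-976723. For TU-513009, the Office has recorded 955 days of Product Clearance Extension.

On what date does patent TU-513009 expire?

Earliest priority filing: 12 December 1995.
Base term: 12 December 1995 + 25 years → 12 December 2020.
Product Clearance Extension: +955 days → 25 July 2023.

2023-07-25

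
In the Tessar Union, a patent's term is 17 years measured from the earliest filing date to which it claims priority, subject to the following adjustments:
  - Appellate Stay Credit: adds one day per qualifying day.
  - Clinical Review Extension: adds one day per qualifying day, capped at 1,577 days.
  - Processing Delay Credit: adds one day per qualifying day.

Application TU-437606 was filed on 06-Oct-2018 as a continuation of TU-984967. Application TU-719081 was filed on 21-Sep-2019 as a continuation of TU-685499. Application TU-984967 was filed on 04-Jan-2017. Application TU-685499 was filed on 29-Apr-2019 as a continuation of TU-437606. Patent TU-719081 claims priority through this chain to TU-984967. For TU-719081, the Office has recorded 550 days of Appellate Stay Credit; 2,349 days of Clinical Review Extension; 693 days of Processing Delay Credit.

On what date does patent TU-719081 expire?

Earliest priority filing: 4 January 2017.
Base term: 4 January 2017 + 17 years → 4 January 2034.
Appellate Stay Credit: +550 days → 8 July 2035.
Clinical Review Extension: 2349 days claimed exceeds the 1577-day cap, so +1577 days → 1 November 2039.
Processing Delay Credit: +693 days → 24 September 2041.

September 24, 2041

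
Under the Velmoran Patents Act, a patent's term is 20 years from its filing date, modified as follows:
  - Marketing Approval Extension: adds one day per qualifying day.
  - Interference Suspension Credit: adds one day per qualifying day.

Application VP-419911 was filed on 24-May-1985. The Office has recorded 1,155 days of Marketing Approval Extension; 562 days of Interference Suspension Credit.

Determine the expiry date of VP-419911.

Base term: filing date + 20 years → 24 May 2005.
Marketing Approval Extension: +1155 days → 22 July 2008.
Interference Suspension Credit: +562 days → 4 February 2010.

2010-02-04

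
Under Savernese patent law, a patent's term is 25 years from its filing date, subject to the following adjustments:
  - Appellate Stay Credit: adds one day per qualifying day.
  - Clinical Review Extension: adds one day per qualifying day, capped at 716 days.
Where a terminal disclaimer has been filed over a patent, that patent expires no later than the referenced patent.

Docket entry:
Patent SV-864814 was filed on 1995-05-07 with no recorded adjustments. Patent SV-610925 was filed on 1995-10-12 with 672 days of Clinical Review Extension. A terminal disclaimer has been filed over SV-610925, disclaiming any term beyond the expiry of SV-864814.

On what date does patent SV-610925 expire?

Natural term of SV-610925:
  Base: filing + 25 years → 12 October 2020.
  Clinical Review Extension: 672 days (within the 716-day cap) → +672 days → 15 August 2022.
Expiry of referenced patent SV-864814:
  Base: filing + 25 years → 7 May 2020.
Terminal disclaimer: SV-610925 expires on the earlier of 15 August 2022 and 7 May 2020.

2020-05-07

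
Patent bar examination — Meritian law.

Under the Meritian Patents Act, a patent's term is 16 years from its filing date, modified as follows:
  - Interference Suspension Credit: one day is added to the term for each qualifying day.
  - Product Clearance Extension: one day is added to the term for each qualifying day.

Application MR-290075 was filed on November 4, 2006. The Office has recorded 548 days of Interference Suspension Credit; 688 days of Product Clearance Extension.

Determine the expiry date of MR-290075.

2026-03-24

Base term: filing date + 16 years → 4 November 2022.
Interference Suspension Credit: +548 days → 5 May 2024.
Product Clearance Extension: +688 days → 24 March 2026.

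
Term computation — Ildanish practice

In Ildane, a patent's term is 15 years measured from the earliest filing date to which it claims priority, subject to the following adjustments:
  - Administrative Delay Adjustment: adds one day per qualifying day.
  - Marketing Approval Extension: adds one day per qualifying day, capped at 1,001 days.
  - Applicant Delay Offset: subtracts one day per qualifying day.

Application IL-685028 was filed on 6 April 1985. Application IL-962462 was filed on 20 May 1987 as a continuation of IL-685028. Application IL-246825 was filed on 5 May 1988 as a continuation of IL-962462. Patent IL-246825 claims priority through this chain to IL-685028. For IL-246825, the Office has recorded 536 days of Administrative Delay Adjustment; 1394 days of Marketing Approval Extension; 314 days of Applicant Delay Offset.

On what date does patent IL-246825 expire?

2003-08-12

Earliest priority filing: 6 April 1985.
Base term: 6 April 1985 + 15 years → 6 April 2000.
Administrative Delay Adjustment: +536 days → 24 September 2001.
Marketing Approval Extension: 1394 days claimed exceeds the 1001-day cap, so +1001 days → 21 June 2004.
Applicant Delay Offset: −314 days → 12 August 2003.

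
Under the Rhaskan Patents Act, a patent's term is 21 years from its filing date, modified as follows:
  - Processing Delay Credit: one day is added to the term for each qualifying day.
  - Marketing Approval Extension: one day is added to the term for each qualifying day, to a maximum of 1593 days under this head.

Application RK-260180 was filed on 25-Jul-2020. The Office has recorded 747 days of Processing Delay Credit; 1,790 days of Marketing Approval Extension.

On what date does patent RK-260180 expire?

2047-12-21

Base term: filing date + 21 years → 25 July 2041.
Processing Delay Credit: +747 days → 11 August 2043.
Marketing Approval Extension: 1790 days claimed exceeds the 1593-day cap, so +1593 days → 21 December 2047.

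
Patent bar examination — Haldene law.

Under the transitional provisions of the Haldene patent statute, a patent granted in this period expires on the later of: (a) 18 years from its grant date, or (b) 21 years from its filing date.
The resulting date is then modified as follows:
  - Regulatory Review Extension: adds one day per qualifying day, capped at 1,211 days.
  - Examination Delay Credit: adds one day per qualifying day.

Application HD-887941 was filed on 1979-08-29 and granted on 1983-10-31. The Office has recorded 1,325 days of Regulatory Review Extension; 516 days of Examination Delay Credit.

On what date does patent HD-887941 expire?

(a) grant + 18 years → 31 October 2001.
(b) filing + 21 years → 29 August 2000.
Later of the two: 31 October 2001.
Regulatory Review Extension: 1325 days claimed exceeds the 1211-day cap, so +1211 days → 23 February 2005.
Examination Delay Credit: +516 days → 24 July 2006.

July 24, 2006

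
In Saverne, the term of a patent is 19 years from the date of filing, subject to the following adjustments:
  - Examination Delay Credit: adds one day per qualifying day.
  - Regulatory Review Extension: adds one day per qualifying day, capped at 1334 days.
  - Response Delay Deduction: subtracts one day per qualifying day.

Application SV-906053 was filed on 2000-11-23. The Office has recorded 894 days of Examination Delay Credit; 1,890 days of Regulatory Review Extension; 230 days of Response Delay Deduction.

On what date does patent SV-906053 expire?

2025-05-13

Base term: filing date + 19 years → 23 November 2019.
Examination Delay Credit: +894 days → 5 May 2022.
Regulatory Review Extension: 1890 days claimed exceeds the 1334-day cap, so +1334 days → 29 December 2025.
Response Delay Deduction: −230 days → 13 May 2025.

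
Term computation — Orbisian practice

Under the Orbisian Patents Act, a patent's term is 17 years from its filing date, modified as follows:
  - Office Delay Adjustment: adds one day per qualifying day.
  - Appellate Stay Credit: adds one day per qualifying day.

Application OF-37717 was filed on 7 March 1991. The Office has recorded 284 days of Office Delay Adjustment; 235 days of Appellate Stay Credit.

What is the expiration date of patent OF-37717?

August 8, 2009

Base term: filing date + 17 years → 7 March 2008.
Office Delay Adjustment: +284 days → 16 December 2008.
Appellate Stay Credit: +235 days → 8 August 2009.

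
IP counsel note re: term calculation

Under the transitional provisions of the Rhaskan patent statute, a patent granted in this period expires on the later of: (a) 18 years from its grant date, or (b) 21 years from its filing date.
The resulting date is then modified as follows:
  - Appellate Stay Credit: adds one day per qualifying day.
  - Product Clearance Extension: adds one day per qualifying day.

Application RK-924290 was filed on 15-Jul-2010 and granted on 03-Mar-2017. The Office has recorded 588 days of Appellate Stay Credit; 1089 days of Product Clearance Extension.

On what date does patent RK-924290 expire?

October 5, 2039

(a) grant + 18 years → 3 March 2035.
(b) filing + 21 years → 15 July 2031.
Later of the two: 3 March 2035.
Appellate Stay Credit: +588 days → 11 October 2036.
Product Clearance Extension: +1089 days → 5 October 2039.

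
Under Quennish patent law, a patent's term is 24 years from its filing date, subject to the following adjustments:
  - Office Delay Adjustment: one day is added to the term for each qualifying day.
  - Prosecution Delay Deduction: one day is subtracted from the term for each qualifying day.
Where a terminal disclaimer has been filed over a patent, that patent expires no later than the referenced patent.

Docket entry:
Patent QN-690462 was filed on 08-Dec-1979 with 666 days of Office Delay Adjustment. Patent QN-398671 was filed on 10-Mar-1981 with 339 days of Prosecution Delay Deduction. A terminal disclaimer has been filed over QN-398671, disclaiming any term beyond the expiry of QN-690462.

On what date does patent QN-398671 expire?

2004-04-05

Natural term of QN-398671:
  Base: filing + 24 years → 10 March 2005.
  Prosecution Delay Deduction: −339 days → 5 April 2004.
Expiry of referenced patent QN-690462:
  Base: filing + 24 years → 8 December 2003.
  Office Delay Adjustment: +666 days → 4 October 2005.
Terminal disclaimer: QN-398671 expires on the earlier of 5 April 2004 and 4 October 2005.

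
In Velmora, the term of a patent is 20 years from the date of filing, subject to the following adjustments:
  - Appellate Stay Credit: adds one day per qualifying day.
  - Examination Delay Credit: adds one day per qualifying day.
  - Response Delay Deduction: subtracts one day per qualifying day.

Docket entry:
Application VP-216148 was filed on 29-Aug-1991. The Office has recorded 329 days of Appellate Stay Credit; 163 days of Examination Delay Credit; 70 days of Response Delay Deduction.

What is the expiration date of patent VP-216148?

2012-10-24

Base term: filing date + 20 years → 29 August 2011.
Appellate Stay Credit: +329 days → 23 July 2012.
Examination Delay Credit: +163 days → 2 January 2013.
Response Delay Deduction: −70 days → 24 October 2012.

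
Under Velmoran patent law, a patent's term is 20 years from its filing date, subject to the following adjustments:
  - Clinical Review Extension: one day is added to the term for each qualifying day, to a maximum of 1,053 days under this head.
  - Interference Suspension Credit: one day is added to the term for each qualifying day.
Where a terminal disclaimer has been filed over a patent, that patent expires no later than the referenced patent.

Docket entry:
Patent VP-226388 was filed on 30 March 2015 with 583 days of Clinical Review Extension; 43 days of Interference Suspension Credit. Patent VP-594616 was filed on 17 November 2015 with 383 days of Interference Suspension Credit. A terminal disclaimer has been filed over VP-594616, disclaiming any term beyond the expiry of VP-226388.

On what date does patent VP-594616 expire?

December 4, 2036

Natural term of VP-594616:
  Base: filing + 20 years → 17 November 2035.
  Interference Suspension Credit: +383 days → 4 December 2036.
Expiry of referenced patent VP-226388:
  Base: filing + 20 years → 30 March 2035.
  Clinical Review Extension: 583 days (within the 1053-day cap) → +583 days → 2 November 2036.
  Interference Suspension Credit: +43 days → 15 December 2036.
Terminal disclaimer: VP-594616 expires on the earlier of 4 December 2036 and 15 December 2036.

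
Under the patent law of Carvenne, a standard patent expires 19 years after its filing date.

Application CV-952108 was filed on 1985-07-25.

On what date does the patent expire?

Filing date + 19 years → 25 July 2004.

July 25, 2004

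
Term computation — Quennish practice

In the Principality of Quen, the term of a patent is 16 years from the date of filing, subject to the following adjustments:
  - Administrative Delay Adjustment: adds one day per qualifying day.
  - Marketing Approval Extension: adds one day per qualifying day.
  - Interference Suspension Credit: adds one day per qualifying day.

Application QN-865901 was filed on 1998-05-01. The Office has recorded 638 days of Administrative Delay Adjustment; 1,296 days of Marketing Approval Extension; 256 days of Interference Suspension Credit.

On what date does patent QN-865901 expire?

April 29, 2020

Base term: filing date + 16 years → 1 May 2014.
Administrative Delay Adjustment: +638 days → 29 January 2016.
Marketing Approval Extension: +1296 days → 17 August 2019.
Interference Suspension Credit: +256 days → 29 April 2020.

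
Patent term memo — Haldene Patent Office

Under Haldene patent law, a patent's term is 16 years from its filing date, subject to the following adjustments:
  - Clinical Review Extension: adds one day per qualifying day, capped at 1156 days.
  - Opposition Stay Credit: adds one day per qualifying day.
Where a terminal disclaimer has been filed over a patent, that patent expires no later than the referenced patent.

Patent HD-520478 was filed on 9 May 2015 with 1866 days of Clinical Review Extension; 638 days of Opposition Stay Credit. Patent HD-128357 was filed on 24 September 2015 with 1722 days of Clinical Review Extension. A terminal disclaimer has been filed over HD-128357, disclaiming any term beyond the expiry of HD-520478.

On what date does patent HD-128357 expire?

November 23, 2034

Natural term of HD-128357:
  Base: filing + 16 years → 24 September 2031.
  Clinical Review Extension: 1722 days claimed exceeds the 1156-day cap, so +1156 days → 23 November 2034.
Expiry of referenced patent HD-520478:
  Base: filing + 16 years → 9 May 2031.
  Clinical Review Extension: 1866 days claimed exceeds the 1156-day cap, so +1156 days → 8 July 2034.
  Opposition Stay Credit: +638 days → 6 April 2036.
Terminal disclaimer: HD-128357 expires on the earlier of 23 November 2034 and 6 April 2036.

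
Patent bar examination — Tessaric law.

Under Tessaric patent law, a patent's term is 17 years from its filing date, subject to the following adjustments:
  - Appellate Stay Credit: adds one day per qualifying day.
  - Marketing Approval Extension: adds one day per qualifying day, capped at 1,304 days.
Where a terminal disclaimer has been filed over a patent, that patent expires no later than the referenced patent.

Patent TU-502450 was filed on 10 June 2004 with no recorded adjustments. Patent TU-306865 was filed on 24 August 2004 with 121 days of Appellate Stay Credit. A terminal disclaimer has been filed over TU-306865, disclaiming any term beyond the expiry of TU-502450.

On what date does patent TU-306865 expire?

June 10, 2021

Natural term of TU-306865:
  Base: filing + 17 years → 24 August 2021.
  Appellate Stay Credit: +121 days → 23 December 2021.
Expiry of referenced patent TU-502450:
  Base: filing + 17 years → 10 June 2021.
Terminal disclaimer: TU-306865 expires on the earlier of 23 December 2021 and 10 June 2021.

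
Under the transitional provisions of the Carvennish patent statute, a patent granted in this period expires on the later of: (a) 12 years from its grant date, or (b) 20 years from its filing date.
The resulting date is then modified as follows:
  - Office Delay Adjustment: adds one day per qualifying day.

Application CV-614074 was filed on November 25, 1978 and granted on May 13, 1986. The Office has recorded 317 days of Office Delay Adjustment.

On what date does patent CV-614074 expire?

(a) grant + 12 years → 13 May 1998.
(b) filing + 20 years → 25 November 1998.
Later of the two: 25 November 1998.
Office Delay Adjustment: +317 days → 8 October 1999.

October 8, 1999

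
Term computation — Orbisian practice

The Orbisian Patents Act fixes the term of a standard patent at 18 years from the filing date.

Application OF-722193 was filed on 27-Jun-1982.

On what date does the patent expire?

Filing date + 18 years → 27 June 2000.

June 27, 2000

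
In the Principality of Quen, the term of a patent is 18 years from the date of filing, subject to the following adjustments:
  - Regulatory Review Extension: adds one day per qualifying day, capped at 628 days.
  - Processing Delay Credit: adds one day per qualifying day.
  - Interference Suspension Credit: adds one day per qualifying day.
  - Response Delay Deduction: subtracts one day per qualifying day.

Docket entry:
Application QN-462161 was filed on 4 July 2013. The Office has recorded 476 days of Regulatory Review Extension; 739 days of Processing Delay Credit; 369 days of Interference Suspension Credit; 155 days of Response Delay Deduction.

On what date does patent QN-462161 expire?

Base term: filing date + 18 years → 4 July 2031.
Regulatory Review Extension: 476 days (within the 628-day cap) → +476 days → 22 October 2032.
Processing Delay Credit: +739 days → 31 October 2034.
Interference Suspension Credit: +369 days → 4 November 2035.
Response Delay Deduction: −155 days → 2 June 2035.

June 2, 2035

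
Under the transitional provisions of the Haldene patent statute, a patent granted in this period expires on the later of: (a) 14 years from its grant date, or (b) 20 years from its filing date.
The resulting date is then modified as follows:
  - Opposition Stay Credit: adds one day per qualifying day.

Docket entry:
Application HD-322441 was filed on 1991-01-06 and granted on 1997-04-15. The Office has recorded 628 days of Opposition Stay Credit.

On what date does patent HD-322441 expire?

(a) grant + 14 years → 15 April 2011.
(b) filing + 20 years → 6 January 2011.
Later of the two: 15 April 2011.
Opposition Stay Credit: +628 days → 2 January 2013.

2013-01-02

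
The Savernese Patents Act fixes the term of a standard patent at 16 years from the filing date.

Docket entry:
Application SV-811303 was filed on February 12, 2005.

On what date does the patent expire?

2021-02-12

Filing date + 16 years → 12 February 2021.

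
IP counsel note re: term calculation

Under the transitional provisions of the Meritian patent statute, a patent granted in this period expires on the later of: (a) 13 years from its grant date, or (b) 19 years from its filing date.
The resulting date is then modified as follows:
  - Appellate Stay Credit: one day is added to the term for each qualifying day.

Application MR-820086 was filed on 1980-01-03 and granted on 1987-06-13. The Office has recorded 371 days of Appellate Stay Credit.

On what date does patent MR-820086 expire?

(a) grant + 13 years → 13 June 2000.
(b) filing + 19 years → 3 January 1999.
Later of the two: 13 June 2000.
Appellate Stay Credit: +371 days → 19 June 2001.

2001-06-19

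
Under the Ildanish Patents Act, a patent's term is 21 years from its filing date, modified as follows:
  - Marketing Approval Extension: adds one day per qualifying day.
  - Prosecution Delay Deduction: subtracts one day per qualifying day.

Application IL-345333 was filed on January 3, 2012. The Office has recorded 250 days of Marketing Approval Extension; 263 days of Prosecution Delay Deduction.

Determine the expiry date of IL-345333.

Base term: filing date + 21 years → 3 January 2033.
Marketing Approval Extension: +250 days → 10 September 2033.
Prosecution Delay Deduction: −263 days → 21 December 2032.

December 21, 2032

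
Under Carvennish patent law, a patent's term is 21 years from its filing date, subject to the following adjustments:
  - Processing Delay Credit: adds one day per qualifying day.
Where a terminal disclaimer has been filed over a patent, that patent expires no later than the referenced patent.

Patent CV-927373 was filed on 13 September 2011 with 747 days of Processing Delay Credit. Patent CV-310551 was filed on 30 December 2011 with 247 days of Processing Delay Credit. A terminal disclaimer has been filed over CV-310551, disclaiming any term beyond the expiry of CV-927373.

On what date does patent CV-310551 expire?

September 3, 2033

Natural term of CV-310551:
  Base: filing + 21 years → 30 December 2032.
  Processing Delay Credit: +247 days → 3 September 2033.
Expiry of referenced patent CV-927373:
  Base: filing + 21 years → 13 September 2032.
  Processing Delay Credit: +747 days → 30 September 2034.
Terminal disclaimer: CV-310551 expires on the earlier of 3 September 2033 and 30 September 2034.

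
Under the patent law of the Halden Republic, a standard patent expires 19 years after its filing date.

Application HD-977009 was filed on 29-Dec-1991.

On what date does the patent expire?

Filing date + 19 years → 29 December 2010.

December 29, 2010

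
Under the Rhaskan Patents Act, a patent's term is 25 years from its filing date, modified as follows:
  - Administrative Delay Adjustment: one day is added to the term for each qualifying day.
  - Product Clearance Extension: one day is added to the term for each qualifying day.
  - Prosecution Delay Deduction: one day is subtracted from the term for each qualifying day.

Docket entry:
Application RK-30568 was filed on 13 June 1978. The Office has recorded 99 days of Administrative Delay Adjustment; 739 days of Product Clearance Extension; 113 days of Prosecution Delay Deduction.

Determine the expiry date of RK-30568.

2005-06-07

Base term: filing date + 25 years → 13 June 2003.
Administrative Delay Adjustment: +99 days → 20 September 2003.
Product Clearance Extension: +739 days → 28 September 2005.
Prosecution Delay Deduction: −113 days → 7 June 2005.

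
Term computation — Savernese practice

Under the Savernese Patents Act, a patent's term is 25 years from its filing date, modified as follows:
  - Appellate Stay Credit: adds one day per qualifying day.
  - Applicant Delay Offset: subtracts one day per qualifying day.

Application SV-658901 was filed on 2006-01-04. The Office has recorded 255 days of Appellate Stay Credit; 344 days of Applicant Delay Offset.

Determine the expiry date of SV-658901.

October 7, 2030

Base term: filing date + 25 years → 4 January 2031.
Appellate Stay Credit: +255 days → 16 September 2031.
Applicant Delay Offset: −344 days → 7 October 2030.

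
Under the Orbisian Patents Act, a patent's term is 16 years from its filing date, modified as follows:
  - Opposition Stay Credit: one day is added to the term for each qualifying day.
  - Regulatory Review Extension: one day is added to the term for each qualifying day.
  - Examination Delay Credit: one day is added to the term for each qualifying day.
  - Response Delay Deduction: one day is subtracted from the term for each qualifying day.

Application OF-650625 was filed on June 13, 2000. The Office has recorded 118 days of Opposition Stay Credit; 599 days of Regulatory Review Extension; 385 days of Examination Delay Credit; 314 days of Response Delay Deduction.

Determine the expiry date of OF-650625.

Base term: filing date + 16 years → 13 June 2016.
Opposition Stay Credit: +118 days → 9 October 2016.
Regulatory Review Extension: +599 days → 31 May 2018.
Examination Delay Credit: +385 days → 20 June 2019.
Response Delay Deduction: −314 days → 10 August 2018.

2018-08-10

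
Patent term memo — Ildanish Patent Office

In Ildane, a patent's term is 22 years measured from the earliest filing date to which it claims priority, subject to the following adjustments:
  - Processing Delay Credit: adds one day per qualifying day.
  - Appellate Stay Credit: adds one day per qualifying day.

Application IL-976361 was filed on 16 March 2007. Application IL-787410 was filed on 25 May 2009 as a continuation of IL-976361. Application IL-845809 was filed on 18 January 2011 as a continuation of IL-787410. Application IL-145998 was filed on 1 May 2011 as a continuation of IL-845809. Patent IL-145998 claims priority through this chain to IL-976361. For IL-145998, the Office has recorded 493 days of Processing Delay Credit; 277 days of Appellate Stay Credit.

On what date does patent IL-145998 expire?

2031-04-25

Earliest priority filing: 16 March 2007.
Base term: 16 March 2007 + 22 years → 16 March 2029.
Processing Delay Credit: +493 days → 22 July 2030.
Appellate Stay Credit: +277 days → 25 April 2031.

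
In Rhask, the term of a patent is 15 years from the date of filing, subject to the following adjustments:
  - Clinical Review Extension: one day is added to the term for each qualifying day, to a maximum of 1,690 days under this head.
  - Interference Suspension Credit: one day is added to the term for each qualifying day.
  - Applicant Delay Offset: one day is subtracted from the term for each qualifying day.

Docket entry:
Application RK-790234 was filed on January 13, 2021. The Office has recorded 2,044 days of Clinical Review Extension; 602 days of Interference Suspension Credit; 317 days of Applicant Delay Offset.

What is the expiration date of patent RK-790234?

2041-06-10

Base term: filing date + 15 years → 13 January 2036.
Clinical Review Extension: 2044 days claimed exceeds the 1690-day cap, so +1690 days → 29 August 2040.
Interference Suspension Credit: +602 days → 23 April 2042.
Applicant Delay Offset: −317 days → 10 June 2041.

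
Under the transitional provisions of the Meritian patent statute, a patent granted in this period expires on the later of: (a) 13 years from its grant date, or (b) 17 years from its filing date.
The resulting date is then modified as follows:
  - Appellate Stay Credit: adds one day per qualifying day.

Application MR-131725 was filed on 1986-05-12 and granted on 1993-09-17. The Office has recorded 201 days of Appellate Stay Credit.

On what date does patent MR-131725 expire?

(a) grant + 13 years → 17 September 2006.
(b) filing + 17 years → 12 May 2003.
Later of the two: 17 September 2006.
Appellate Stay Credit: +201 days → 6 April 2007.

April 6, 2007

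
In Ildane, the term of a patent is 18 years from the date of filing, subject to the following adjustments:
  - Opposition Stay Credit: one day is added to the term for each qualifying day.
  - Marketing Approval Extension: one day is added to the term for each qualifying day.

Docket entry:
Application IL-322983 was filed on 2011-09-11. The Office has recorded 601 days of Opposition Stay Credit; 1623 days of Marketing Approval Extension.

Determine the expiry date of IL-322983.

Base term: filing date + 18 years → 11 September 2029.
Opposition Stay Credit: +601 days → 5 May 2031.
Marketing Approval Extension: +1623 days → 14 October 2035.

October 14, 2035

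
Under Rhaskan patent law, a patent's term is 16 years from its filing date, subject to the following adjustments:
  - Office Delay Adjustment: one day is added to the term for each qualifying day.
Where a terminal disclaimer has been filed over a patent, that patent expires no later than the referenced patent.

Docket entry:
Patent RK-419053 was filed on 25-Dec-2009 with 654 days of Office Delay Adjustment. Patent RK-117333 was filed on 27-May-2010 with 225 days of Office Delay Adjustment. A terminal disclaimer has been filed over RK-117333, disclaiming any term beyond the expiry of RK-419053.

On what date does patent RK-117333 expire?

Natural term of RK-117333:
  Base: filing + 16 years → 27 May 2026.
  Office Delay Adjustment: +225 days → 7 January 2027.
Expiry of referenced patent RK-419053:
  Base: filing + 16 years → 25 December 2025.
  Office Delay Adjustment: +654 days → 10 October 2027.
Terminal disclaimer: RK-117333 expires on the earlier of 7 January 2027 and 10 October 2027.

January 7, 2027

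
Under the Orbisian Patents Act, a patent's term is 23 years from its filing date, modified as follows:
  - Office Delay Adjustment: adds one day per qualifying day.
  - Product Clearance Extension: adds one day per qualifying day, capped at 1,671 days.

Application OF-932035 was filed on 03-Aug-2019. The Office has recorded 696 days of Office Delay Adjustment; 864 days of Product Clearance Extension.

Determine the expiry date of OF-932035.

Base term: filing date + 23 years → 3 August 2042.
Office Delay Adjustment: +696 days → 29 June 2044.
Product Clearance Extension: 864 days (within the 1671-day cap) → +864 days → 10 November 2046.

2046-11-10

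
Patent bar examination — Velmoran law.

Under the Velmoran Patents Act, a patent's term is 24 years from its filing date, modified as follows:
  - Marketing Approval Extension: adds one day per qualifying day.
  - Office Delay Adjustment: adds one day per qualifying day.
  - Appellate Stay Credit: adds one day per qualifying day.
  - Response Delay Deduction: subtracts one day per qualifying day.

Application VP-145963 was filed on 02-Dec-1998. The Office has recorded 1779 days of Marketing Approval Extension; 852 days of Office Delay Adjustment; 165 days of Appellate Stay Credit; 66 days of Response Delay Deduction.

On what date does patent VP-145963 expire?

Base term: filing date + 24 years → 2 December 2022.
Marketing Approval Extension: +1779 days → 16 October 2027.
Office Delay Adjustment: +852 days → 14 February 2030.
Appellate Stay Credit: +165 days → 29 July 2030.
Response Delay Deduction: −66 days → 24 May 2030.

2030-05-24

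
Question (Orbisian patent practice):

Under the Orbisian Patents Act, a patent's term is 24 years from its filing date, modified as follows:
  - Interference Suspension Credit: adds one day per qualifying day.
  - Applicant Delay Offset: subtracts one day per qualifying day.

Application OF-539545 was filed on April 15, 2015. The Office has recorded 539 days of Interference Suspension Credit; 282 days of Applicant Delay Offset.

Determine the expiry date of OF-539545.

2039-12-28

Base term: filing date + 24 years → 15 April 2039.
Interference Suspension Credit: +539 days → 5 October 2040.
Applicant Delay Offset: −282 days → 28 December 2039.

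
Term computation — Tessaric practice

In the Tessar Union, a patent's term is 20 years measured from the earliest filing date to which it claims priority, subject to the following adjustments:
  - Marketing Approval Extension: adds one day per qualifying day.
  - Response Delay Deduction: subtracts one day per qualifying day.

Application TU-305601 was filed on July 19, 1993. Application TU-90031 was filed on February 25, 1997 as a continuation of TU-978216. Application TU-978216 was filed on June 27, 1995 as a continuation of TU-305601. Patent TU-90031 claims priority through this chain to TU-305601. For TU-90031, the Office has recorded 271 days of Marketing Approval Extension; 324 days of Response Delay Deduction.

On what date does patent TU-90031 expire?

2013-05-27

Earliest priority filing: 19 July 1993.
Base term: 19 July 1993 + 20 years → 19 July 2013.
Marketing Approval Extension: +271 days → 16 April 2014.
Response Delay Deduction: −324 days → 27 May 2013.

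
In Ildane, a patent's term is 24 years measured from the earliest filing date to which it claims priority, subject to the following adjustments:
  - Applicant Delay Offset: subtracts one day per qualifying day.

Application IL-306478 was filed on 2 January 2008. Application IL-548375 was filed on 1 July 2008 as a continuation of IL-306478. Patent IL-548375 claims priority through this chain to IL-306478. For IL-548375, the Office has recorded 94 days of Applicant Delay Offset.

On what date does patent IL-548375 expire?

Earliest priority filing: 2 January 2008.
Base term: 2 January 2008 + 24 years → 2 January 2032.
Applicant Delay Offset: −94 days → 30 September 2031.

2031-09-30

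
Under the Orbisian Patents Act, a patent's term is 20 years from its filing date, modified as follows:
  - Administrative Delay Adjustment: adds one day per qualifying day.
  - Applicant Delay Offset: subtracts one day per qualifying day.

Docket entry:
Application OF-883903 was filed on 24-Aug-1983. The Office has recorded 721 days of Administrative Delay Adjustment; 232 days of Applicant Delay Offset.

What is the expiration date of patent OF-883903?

December 25, 2004

Base term: filing date + 20 years → 24 August 2003.
Administrative Delay Adjustment: +721 days → 14 August 2005.
Applicant Delay Offset: −232 days → 25 December 2004.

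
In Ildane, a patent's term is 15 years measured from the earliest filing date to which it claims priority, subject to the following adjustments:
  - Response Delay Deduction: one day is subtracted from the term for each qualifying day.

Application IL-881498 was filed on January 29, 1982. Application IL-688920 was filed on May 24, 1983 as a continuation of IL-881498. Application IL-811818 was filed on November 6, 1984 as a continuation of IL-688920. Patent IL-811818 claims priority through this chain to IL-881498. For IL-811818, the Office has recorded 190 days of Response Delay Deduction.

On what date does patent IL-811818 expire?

1996-07-23

Earliest priority filing: 29 January 1982.
Base term: 29 January 1982 + 15 years → 29 January 1997.
Response Delay Deduction: −190 days → 23 July 1996.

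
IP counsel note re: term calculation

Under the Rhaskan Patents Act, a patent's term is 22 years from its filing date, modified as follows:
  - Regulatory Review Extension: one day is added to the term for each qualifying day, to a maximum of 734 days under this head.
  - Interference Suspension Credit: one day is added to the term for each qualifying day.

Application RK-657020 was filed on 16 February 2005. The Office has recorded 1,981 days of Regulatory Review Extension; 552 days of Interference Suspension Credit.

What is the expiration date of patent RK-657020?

August 25, 2030

Base term: filing date + 22 years → 16 February 2027.
Regulatory Review Extension: 1981 days claimed exceeds the 734-day cap, so +734 days → 19 February 2029.
Interference Suspension Credit: +552 days → 25 August 2030.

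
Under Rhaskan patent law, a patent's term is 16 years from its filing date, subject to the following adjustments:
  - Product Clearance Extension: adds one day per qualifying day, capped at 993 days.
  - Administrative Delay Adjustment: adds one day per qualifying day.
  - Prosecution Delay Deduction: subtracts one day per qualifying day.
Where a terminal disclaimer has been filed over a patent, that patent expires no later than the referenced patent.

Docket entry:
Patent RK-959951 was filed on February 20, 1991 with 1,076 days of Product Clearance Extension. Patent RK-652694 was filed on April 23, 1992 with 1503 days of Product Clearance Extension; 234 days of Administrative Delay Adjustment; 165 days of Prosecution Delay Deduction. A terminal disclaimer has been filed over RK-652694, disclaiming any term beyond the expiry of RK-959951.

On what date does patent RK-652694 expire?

Natural term of RK-652694:
  Base: filing + 16 years → 23 April 2008.
  Product Clearance Extension: 1503 days claimed exceeds the 993-day cap, so +993 days → 11 January 2011.
  Administrative Delay Adjustment: +234 days → 2 September 2011.
  Prosecution Delay Deduction: −165 days → 21 March 2011.
Expiry of referenced patent RK-959951:
  Base: filing + 16 years → 20 February 2007.
  Product Clearance Extension: 1076 days claimed exceeds the 993-day cap, so +993 days → 9 November 2009.
Terminal disclaimer: RK-652694 expires on the earlier of 21 March 2011 and 9 November 2009.

2009-11-09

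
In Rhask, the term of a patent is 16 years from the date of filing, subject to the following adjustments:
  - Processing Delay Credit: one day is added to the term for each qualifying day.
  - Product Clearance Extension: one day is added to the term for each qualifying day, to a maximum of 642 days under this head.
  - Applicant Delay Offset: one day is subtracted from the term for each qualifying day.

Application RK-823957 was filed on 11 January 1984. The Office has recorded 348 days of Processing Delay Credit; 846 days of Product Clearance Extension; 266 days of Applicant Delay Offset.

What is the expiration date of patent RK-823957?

Base term: filing date + 16 years → 11 January 2000.
Processing Delay Credit: +348 days → 24 December 2000.
Product Clearance Extension: 846 days claimed exceeds the 642-day cap, so +642 days → 27 September 2002.
Applicant Delay Offset: −266 days → 4 January 2002.

January 4, 2002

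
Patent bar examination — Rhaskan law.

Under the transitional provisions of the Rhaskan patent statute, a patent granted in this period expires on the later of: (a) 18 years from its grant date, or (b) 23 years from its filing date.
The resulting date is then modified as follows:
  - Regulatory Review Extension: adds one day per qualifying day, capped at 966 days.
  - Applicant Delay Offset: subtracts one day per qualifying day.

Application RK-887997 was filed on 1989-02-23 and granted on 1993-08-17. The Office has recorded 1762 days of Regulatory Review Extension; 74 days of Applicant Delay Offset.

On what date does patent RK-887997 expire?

(a) grant + 18 years → 17 August 2011.
(b) filing + 23 years → 23 February 2012.
Later of the two: 23 February 2012.
Regulatory Review Extension: 1762 days claimed exceeds the 966-day cap, so +966 days → 16 October 2014.
Applicant Delay Offset: −74 days → 3 August 2014.

August 3, 2014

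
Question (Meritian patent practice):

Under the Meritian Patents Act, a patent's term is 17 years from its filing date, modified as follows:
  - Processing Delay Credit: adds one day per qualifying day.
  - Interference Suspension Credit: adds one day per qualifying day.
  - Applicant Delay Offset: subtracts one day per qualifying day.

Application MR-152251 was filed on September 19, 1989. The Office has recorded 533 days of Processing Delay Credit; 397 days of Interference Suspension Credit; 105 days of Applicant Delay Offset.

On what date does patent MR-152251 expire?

December 22, 2008

Base term: filing date + 17 years → 19 September 2006.
Processing Delay Credit: +533 days → 5 March 2008.
Interference Suspension Credit: +397 days → 6 April 2009.
Applicant Delay Offset: −105 days → 22 December 2008.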